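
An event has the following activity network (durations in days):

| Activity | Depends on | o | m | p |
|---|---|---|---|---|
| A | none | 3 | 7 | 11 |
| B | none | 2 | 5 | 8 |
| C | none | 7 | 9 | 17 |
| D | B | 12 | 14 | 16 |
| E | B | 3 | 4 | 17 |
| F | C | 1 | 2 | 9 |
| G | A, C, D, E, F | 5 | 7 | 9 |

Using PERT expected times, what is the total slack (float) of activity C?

te_A = (3 + 4·7 + 11)/6 = 42/6 = 7
te_B = (2 + 4·5 + 8)/6 = 30/6 = 5
te_C = (7 + 4·9 + 17)/6 = 60/6 = 10
te_D = (12 + 4·14 + 16)/6 = 84/6 = 14
te_E = (3 + 4·4 + 17)/6 = 36/6 = 6
te_F = (1 + 4·2 + 9)/6 = 18/6 = 3
te_G = (5 + 4·7 + 9)/6 = 42/6 = 7

Forward pass:
ES_A = 0; EF_A = 7
ES_B = 0; EF_B = 5
ES_C = 0; EF_C = 10
ES_D = 5; EF_D = 5+14 = 19
ES_E = 5; EF_E = 5+6 = 11
ES_F = 10; EF_F = 10+3 = 13
ES_G = max(EF_A=7, EF_C=10, EF_D=19, EF_E=11, EF_F=13) = 19; EF_G = 19+7 = 26
Expected project duration μ = 26 days. Critical path: B → D → G.

Backward pass:
LF_G = 26; LS_G = 26−7 = 19
LF_F = LS_G = 19; LS_F = 19−3 = 16
LF_E = LS_G = 19; LS_E = 19−6 = 13
LF_D = LS_G = 19; LS_D = 19−14 = 5
LF_C = min(LS_F=16, LS_G=19) = 16; LS_C = 16−10 = 6
LF_B = min(LS_D=5, LS_E=13) = 5; LS_B = 5−5 = 0
LF_A = LS_G = 19; LS_A = 19−7 = 12
Slack_C = LS_C − ES_C = 6 − 0 = 6

6 days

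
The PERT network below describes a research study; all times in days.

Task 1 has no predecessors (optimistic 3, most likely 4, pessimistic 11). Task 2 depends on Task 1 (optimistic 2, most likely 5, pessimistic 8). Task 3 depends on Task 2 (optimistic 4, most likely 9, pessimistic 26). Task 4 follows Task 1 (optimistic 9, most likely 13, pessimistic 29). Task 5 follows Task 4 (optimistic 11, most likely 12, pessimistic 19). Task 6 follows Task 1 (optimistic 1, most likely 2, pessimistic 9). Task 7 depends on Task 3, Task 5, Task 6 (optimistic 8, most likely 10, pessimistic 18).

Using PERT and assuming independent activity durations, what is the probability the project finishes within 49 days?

te_Task 1 = (3 + 4·4 + 11)/6 = 30/6 = 5; σ²_Task 1 = ((11−3)/6)² = 1.778
te_Task 2 = (2 + 4·5 + 8)/6 = 30/6 = 5; σ²_Task 2 = ((8−2)/6)² = 1.000
te_Task 3 = (4 + 4·9 + 26)/6 = 66/6 = 11; σ²_Task 3 = ((26−4)/6)² = 13.444
te_Task 4 = (9 + 4·13 + 29)/6 = 90/6 = 15; σ²_Task 4 = ((29−9)/6)² = 11.111
te_Task 5 = (11 + 4·12 + 19)/6 = 78/6 = 13; σ²_Task 5 = ((19−11)/6)² = 1.778
te_Task 6 = (1 + 4·2 + 9)/6 = 18/6 = 3; σ²_Task 6 = ((9−1)/6)² = 1.778
te_Task 7 = (8 + 4·10 + 18)/6 = 66/6 = 11; σ²_Task 7 = ((18−8)/6)² = 2.778

Forward pass:
ES_Task 1 = 0; EF_Task 1 = 5
ES_Task 2 = 5; EF_Task 2 = 5+5 = 10
ES_Task 3 = 10; EF_Task 3 = 10+11 = 21
ES_Task 4 = 5; EF_Task 4 = 5+15 = 20
ES_Task 5 = 20; EF_Task 5 = 20+13 = 33
ES_Task 6 = 5; EF_Task 6 = 5+3 = 8
ES_Task 7 = max(EF_Task 3=21, EF_Task 5=33, EF_Task 6=8) = 33; EF_Task 7 = 33+11 = 44
Expected project duration μ = 44 days. Critical path: Task 1 → Task 4 → Task 5 → Task 7.

Variance along critical path = 1.778 + 11.111 + 1.778 + 2.778 = 17.444; σ = √17.444 = 4.177 days.
Z = (49 − 44) / 4.177 = 1.197
P(T ≤ 49) = Φ(1.197) ≈ 0.884

0.884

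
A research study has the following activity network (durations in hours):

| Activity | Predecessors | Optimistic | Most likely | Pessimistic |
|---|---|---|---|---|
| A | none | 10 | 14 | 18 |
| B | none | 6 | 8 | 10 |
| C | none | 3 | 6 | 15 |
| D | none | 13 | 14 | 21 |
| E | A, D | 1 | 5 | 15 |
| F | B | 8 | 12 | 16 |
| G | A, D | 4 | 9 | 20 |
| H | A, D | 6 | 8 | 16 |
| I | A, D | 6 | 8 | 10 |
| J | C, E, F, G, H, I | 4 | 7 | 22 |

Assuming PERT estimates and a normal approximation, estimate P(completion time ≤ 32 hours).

te_A = (10 + 4·14 + 18)/6 = 84/6 = 14; σ²_A = ((18−10)/6)² = 1.778
te_B = (6 + 4·8 + 10)/6 = 48/6 = 8; σ²_B = ((10−6)/6)² = 0.444
te_C = (3 + 4·6 + 15)/6 = 42/6 = 7; σ²_C = ((15−3)/6)² = 4.000
te_D = (13 + 4·14 + 21)/6 = 90/6 = 15; σ²_D = ((21−13)/6)² = 1.778
te_E = (1 + 4·5 + 15)/6 = 36/6 = 6; σ²_E = ((15−1)/6)² = 5.444
te_F = (8 + 4·12 + 16)/6 = 72/6 = 12; σ²_F = ((16−8)/6)² = 1.778
te_G = (4 + 4·9 + 20)/6 = 60/6 = 10; σ²_G = ((20−4)/6)² = 7.111
te_H = (6 + 4·8 + 16)/6 = 54/6 = 9; σ²_H = ((16−6)/6)² = 2.778
te_I = (6 + 4·8 + 10)/6 = 48/6 = 8; σ²_I = ((10−6)/6)² = 0.444
te_J = (4 + 4·7 + 22)/6 = 54/6 = 9; σ²_J = ((22−4)/6)² = 9.000

Forward pass:
ES_A = 0; EF_A = 14
ES_B = 0; EF_B = 8
ES_C = 0; EF_C = 7
ES_D = 0; EF_D = 15
ES_E = max(EF_A=14, EF_D=15) = 15; EF_E = 15+6 = 21
ES_F = 8; EF_F = 8+12 = 20
ES_G = max(EF_A=14, EF_D=15) = 15; EF_G = 15+10 = 25
ES_H = max(EF_A=14, EF_D=15) = 15; EF_H = 15+9 = 24
ES_I = max(EF_A=14, EF_D=15) = 15; EF_I = 15+8 = 23
ES_J = max(EF_C=7, EF_E=21, EF_F=20, EF_G=25, EF_H=24, EF_I=23) = 25; EF_J = 25+9 = 34
Expected project duration μ = 34 hours. Critical path: D → G → J.

Variance along critical path = 1.778 + 7.111 + 9.000 = 17.889; σ = √17.889 = 4.230 hours.
Z = (32 − 34) / 4.230 = -0.473
P(T ≤ 32) = Φ(-0.473) ≈ 0.318

0.318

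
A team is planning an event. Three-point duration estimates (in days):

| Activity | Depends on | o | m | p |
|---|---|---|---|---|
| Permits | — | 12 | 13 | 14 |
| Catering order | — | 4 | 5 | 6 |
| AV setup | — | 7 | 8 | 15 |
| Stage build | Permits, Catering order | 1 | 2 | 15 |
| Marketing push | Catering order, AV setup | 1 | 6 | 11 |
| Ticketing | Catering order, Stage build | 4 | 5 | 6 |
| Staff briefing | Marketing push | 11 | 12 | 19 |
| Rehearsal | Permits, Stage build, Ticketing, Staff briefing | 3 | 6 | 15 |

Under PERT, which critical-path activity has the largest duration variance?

te_Permits = (12 + 4·13 + 14)/6 = 78/6 = 13; σ²_Permits = ((14−12)/6)² = 0.111
te_Catering order = (4 + 4·5 + 6)/6 = 30/6 = 5; σ²_Catering order = ((6−4)/6)² = 0.111
te_AV setup = (7 + 4·8 + 15)/6 = 54/6 = 9; σ²_AV setup = ((15−7)/6)² = 1.778
te_Stage build = (1 + 4·2 + 15)/6 = 24/6 = 4; σ²_Stage build = ((15−1)/6)² = 5.444
te_Marketing push = (1 + 4·6 + 11)/6 = 36/6 = 6; σ²_Marketing push = ((11−1)/6)² = 2.778
te_Ticketing = (4 + 4·5 + 6)/6 = 30/6 = 5; σ²_Ticketing = ((6−4)/6)² = 0.111
te_Staff briefing = (11 + 4·12 + 19)/6 = 78/6 = 13; σ²_Staff briefing = ((19−11)/6)² = 1.778
te_Rehearsal = (3 + 4·6 + 15)/6 = 42/6 = 7; σ²_Rehearsal = ((15−3)/6)² = 4.000

Forward pass:
ES_Permits = 0; EF_Permits = 13
ES_Catering order = 0; EF_Catering order = 5
ES_AV setup = 0; EF_AV setup = 9
ES_Stage build = max(EF_Permits=13, EF_Catering order=5) = 13; EF_Stage build = 13+4 = 17
ES_Marketing push = max(EF_Catering order=5, EF_AV setup=9) = 9; EF_Marketing push = 9+6 = 15
ES_Ticketing = max(EF_Catering order=5, EF_Stage build=17) = 17; EF_Ticketing = 17+5 = 22
ES_Staff briefing = 15; EF_Staff briefing = 15+13 = 28
ES_Rehearsal = max(EF_Permits=13, EF_Stage build=17, EF_Ticketing=22, EF_Staff briefing=28) = 28; EF_Rehearsal = 28+7 = 35
Expected project duration μ = 35 days. Critical path: AV setup → Marketing push → Staff briefing → Rehearsal.

Variances on critical path: σ²_AV setup=1.778, σ²_Marketing push=2.778, σ²_Staff briefing=1.778, σ²_Rehearsal=4.000.
Largest is σ²_Rehearsal = 4.000.

Rehearsal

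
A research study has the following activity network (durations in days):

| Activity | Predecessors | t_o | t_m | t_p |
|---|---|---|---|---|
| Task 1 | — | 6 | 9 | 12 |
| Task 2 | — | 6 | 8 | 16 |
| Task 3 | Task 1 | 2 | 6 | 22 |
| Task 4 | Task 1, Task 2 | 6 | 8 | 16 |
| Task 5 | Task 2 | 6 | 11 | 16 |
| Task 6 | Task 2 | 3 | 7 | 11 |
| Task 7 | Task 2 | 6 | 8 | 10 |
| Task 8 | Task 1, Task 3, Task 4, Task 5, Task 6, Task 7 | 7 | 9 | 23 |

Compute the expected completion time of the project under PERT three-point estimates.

31 days

te_Task 1 = (6 + 4·9 + 12)/6 = 54/6 = 9
te_Task 2 = (6 + 4·8 + 16)/6 = 54/6 = 9
te_Task 3 = (2 + 4·6 + 22)/6 = 48/6 = 8
te_Task 4 = (6 + 4·8 + 16)/6 = 54/6 = 9
te_Task 5 = (6 + 4·11 + 16)/6 = 66/6 = 11
te_Task 6 = (3 + 4·7 + 11)/6 = 42/6 = 7
te_Task 7 = (6 + 4·8 + 10)/6 = 48/6 = 8
te_Task 8 = (7 + 4·9 + 23)/6 = 66/6 = 11

Forward pass:
ES_Task 1 = 0; EF_Task 1 = 9
ES_Task 2 = 0; EF_Task 2 = 9
ES_Task 3 = 9; EF_Task 3 = 9+8 = 17
ES_Task 4 = max(EF_Task 1=9, EF_Task 2=9) = 9; EF_Task 4 = 9+9 = 18
ES_Task 5 = 9; EF_Task 5 = 9+11 = 20
ES_Task 6 = 9; EF_Task 6 = 9+7 = 16
ES_Task 7 = 9; EF_Task 7 = 9+8 = 17
ES_Task 8 = max(EF_Task 1=9, EF_Task 3=17, EF_Task 4=18, EF_Task 5=20, EF_Task 6=16, EF_Task 7=17) = 20; EF_Task 8 = 20+11 = 31
Expected project duration μ = 31 days. Critical path: Task 2 → Task 5 → Task 8.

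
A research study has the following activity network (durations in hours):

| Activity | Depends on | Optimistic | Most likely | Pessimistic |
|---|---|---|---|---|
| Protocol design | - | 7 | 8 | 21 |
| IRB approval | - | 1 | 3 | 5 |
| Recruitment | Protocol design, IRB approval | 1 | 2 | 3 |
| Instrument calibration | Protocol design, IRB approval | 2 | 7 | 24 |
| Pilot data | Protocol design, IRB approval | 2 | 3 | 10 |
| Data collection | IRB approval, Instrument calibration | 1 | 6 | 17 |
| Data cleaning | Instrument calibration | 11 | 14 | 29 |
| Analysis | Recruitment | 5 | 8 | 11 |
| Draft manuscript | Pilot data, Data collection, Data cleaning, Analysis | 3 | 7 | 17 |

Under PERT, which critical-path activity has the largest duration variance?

te_Protocol design = (7 + 4·8 + 21)/6 = 60/6 = 10; σ²_Protocol design = ((21−7)/6)² = 5.444
te_IRB approval = (1 + 4·3 + 5)/6 = 18/6 = 3; σ²_IRB approval = ((5−1)/6)² = 0.444
te_Recruitment = (1 + 4·2 + 3)/6 = 12/6 = 2; σ²_Recruitment = ((3−1)/6)² = 0.111
te_Instrument calibration = (2 + 4·7 + 24)/6 = 54/6 = 9; σ²_Instrument calibration = ((24−2)/6)² = 13.444
te_Pilot data = (2 + 4·3 + 10)/6 = 24/6 = 4; σ²_Pilot data = ((10−2)/6)² = 1.778
te_Data collection = (1 + 4·6 + 17)/6 = 42/6 = 7; σ²_Data collection = ((17−1)/6)² = 7.111
te_Data cleaning = (11 + 4·14 + 29)/6 = 96/6 = 16; σ²_Data cleaning = ((29−11)/6)² = 9.000
te_Analysis = (5 + 4·8 + 11)/6 = 48/6 = 8; σ²_Analysis = ((11−5)/6)² = 1.000
te_Draft manuscript = (3 + 4·7 + 17)/6 = 48/6 = 8; σ²_Draft manuscript = ((17−3)/6)² = 5.444

Forward pass:
ES_Protocol design = 0; EF_Protocol design = 10
ES_IRB approval = 0; EF_IRB approval = 3
ES_Recruitment = max(EF_Protocol design=10, EF_IRB approval=3) = 10; EF_Recruitment = 10+2 = 12
ES_Instrument calibration = max(EF_Protocol design=10, EF_IRB approval=3) = 10; EF_Instrument calibration = 10+9 = 19
ES_Pilot data = max(EF_Protocol design=10, EF_IRB approval=3) = 10; EF_Pilot data = 10+4 = 14
ES_Data collection = max(EF_IRB approval=3, EF_Instrument calibration=19) = 19; EF_Data collection = 19+7 = 26
ES_Data cleaning = 19; EF_Data cleaning = 19+16 = 35
ES_Analysis = 12; EF_Analysis = 12+8 = 20
ES_Draft manuscript = max(EF_Pilot data=14, EF_Data collection=26, EF_Data cleaning=35, EF_Analysis=20) = 35; EF_Draft manuscript = 35+8 = 43
Expected project duration μ = 43 hours. Critical path: Protocol design → Instrument calibration → Data cleaning → Draft manuscript.

Variances on critical path: σ²_Protocol design=5.444, σ²_Instrument calibration=13.444, σ²_Data cleaning=9.000, σ²_Draft manuscript=5.444.
Largest is σ²_Instrument calibration = 13.444.

Instrument calibration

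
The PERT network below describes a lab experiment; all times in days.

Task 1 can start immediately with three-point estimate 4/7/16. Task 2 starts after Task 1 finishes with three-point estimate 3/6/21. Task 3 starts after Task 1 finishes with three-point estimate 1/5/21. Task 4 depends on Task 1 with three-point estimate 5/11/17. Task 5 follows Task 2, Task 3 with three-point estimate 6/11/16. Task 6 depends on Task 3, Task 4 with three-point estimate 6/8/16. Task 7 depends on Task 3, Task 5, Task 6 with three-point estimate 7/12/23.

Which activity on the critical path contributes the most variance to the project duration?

te_Task 1 = (4 + 4·7 + 16)/6 = 48/6 = 8; σ²_Task 1 = ((16−4)/6)² = 4.000
te_Task 2 = (3 + 4·6 + 21)/6 = 48/6 = 8; σ²_Task 2 = ((21−3)/6)² = 9.000
te_Task 3 = (1 + 4·5 + 21)/6 = 42/6 = 7; σ²_Task 3 = ((21−1)/6)² = 11.111
te_Task 4 = (5 + 4·11 + 17)/6 = 66/6 = 11; σ²_Task 4 = ((17−5)/6)² = 4.000
te_Task 5 = (6 + 4·11 + 16)/6 = 66/6 = 11; σ²_Task 5 = ((16−6)/6)² = 2.778
te_Task 6 = (6 + 4·8 + 16)/6 = 54/6 = 9; σ²_Task 6 = ((16−6)/6)² = 2.778
te_Task 7 = (7 + 4·12 + 23)/6 = 78/6 = 13; σ²_Task 7 = ((23−7)/6)² = 7.111

Forward pass:
ES_Task 1 = 0; EF_Task 1 = 8
ES_Task 2 = 8; EF_Task 2 = 8+8 = 16
ES_Task 3 = 8; EF_Task 3 = 8+7 = 15
ES_Task 4 = 8; EF_Task 4 = 8+11 = 19
ES_Task 5 = max(EF_Task 2=16, EF_Task 3=15) = 16; EF_Task 5 = 16+11 = 27
ES_Task 6 = max(EF_Task 3=15, EF_Task 4=19) = 19; EF_Task 6 = 19+9 = 28
ES_Task 7 = max(EF_Task 3=15, EF_Task 5=27, EF_Task 6=28) = 28; EF_Task 7 = 28+13 = 41
Expected project duration μ = 41 days. Critical path: Task 1 → Task 4 → Task 6 → Task 7.

Variances on critical path: σ²_Task 1=4.000, σ²_Task 4=4.000, σ²_Task 6=2.778, σ²_Task 7=7.111.
Largest is σ²_Task 7 = 7.111.

Task 7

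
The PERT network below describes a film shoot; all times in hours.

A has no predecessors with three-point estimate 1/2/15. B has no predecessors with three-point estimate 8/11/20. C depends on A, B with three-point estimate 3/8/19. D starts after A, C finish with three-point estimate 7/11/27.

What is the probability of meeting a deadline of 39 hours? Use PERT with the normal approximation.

te_A = (1 + 4·2 + 15)/6 = 24/6 = 4; σ²_A = ((15−1)/6)² = 5.444
te_B = (8 + 4·11 + 20)/6 = 72/6 = 12; σ²_B = ((20−8)/6)² = 4.000
te_C = (3 + 4·8 + 19)/6 = 54/6 = 9; σ²_C = ((19−3)/6)² = 7.111
te_D = (7 + 4·11 + 27)/6 = 78/6 = 13; σ²_D = ((27−7)/6)² = 11.111

Forward pass:
ES_A = 0; EF_A = 4
ES_B = 0; EF_B = 12
ES_C = max(EF_A=4, EF_B=12) = 12; EF_C = 12+9 = 21
ES_D = max(EF_A=4, EF_C=21) = 21; EF_D = 21+13 = 34
Expected project duration μ = 34 hours. Critical path: B → C → D.

Variance along critical path = 4.000 + 7.111 + 11.111 = 22.222; σ = √22.222 = 4.714 hours.
Z = (39 − 34) / 4.714 = 1.061
P(T ≤ 39) = Φ(1.061) ≈ 0.856

0.856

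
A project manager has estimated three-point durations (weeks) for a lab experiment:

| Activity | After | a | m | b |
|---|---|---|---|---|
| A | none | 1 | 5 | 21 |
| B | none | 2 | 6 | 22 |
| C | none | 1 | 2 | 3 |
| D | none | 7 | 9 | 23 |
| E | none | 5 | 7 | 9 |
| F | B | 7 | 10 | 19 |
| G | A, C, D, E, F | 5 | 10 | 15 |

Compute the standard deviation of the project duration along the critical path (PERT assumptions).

te_A = (1 + 4·5 + 21)/6 = 42/6 = 7; σ²_A = ((21−1)/6)² = 11.111
te_B = (2 + 4·6 + 22)/6 = 48/6 = 8; σ²_B = ((22−2)/6)² = 11.111
te_C = (1 + 4·2 + 3)/6 = 12/6 = 2; σ²_C = ((3−1)/6)² = 0.111
te_D = (7 + 4·9 + 23)/6 = 66/6 = 11; σ²_D = ((23−7)/6)² = 7.111
te_E = (5 + 4·7 + 9)/6 = 42/6 = 7; σ²_E = ((9−5)/6)² = 0.444
te_F = (7 + 4·10 + 19)/6 = 66/6 = 11; σ²_F = ((19−7)/6)² = 4.000
te_G = (5 + 4·10 + 15)/6 = 60/6 = 10; σ²_G = ((15−5)/6)² = 2.778

Forward pass:
ES_A = 0; EF_A = 7
ES_B = 0; EF_B = 8
ES_C = 0; EF_C = 2
ES_D = 0; EF_D = 11
ES_E = 0; EF_E = 7
ES_F = 8; EF_F = 8+11 = 19
ES_G = max(EF_A=7, EF_C=2, EF_D=11, EF_E=7, EF_F=19) = 19; EF_G = 19+10 = 29
Expected project duration μ = 29 weeks. Critical path: B → F → G.

Variance along critical path = 11.111 + 4.000 + 2.778 = 17.889
σ = √17.889 = 4.230 weeks

4.23 weeks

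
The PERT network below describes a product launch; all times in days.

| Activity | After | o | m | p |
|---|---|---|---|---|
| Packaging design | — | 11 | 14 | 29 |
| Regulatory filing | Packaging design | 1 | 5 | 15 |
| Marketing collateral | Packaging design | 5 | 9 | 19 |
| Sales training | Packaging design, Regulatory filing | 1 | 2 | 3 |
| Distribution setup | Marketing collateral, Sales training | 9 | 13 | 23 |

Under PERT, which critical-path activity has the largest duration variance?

te_Packaging design = (11 + 4·14 + 29)/6 = 96/6 = 16; σ²_Packaging design = ((29−11)/6)² = 9.000
te_Regulatory filing = (1 + 4·5 + 15)/6 = 36/6 = 6; σ²_Regulatory filing = ((15−1)/6)² = 5.444
te_Marketing collateral = (5 + 4·9 + 19)/6 = 60/6 = 10; σ²_Marketing collateral = ((19−5)/6)² = 5.444
te_Sales training = (1 + 4·2 + 3)/6 = 12/6 = 2; σ²_Sales training = ((3−1)/6)² = 0.111
te_Distribution setup = (9 + 4·13 + 23)/6 = 84/6 = 14; σ²_Distribution setup = ((23−9)/6)² = 5.444

Forward pass:
ES_Packaging design = 0; EF_Packaging design = 16
ES_Regulatory filing = 16; EF_Regulatory filing = 16+6 = 22
ES_Marketing collateral = 16; EF_Marketing collateral = 16+10 = 26
ES_Sales training = max(EF_Packaging design=16, EF_Regulatory filing=22) = 22; EF_Sales training = 22+2 = 24
ES_Distribution setup = max(EF_Marketing collateral=26, EF_Sales training=24) = 26; EF_Distribution setup = 26+14 = 40
Expected project duration μ = 40 days. Critical path: Packaging design → Marketing collateral → Distribution setup.

Variances on critical path: σ²_Packaging design=9.000, σ²_Marketing collateral=5.444, σ²_Distribution setup=5.444.
Largest is σ²_Packaging design = 9.000.

Packaging design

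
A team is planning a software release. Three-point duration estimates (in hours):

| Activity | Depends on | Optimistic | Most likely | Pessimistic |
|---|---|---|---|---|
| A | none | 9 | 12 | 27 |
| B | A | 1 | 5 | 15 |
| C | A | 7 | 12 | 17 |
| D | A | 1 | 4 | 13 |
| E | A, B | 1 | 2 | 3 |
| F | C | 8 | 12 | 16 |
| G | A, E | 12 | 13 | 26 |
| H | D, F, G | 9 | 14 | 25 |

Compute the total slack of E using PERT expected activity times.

te_A = (9 + 4·12 + 27)/6 = 84/6 = 14
te_B = (1 + 4·5 + 15)/6 = 36/6 = 6
te_C = (7 + 4·12 + 17)/6 = 72/6 = 12
te_D = (1 + 4·4 + 13)/6 = 30/6 = 5
te_E = (1 + 4·2 + 3)/6 = 12/6 = 2
te_F = (8 + 4·12 + 16)/6 = 72/6 = 12
te_G = (12 + 4·13 + 26)/6 = 90/6 = 15
te_H = (9 + 4·14 + 25)/6 = 90/6 = 15

Forward pass:
ES_A = 0; EF_A = 14
ES_B = 14; EF_B = 14+6 = 20
ES_C = 14; EF_C = 14+12 = 26
ES_D = 14; EF_D = 14+5 = 19
ES_E = max(EF_A=14, EF_B=20) = 20; EF_E = 20+2 = 22
ES_F = 26; EF_F = 26+12 = 38
ES_G = max(EF_A=14, EF_E=22) = 22; EF_G = 22+15 = 37
ES_H = max(EF_D=19, EF_F=38, EF_G=37) = 38; EF_H = 38+15 = 53
Expected project duration μ = 53 hours. Critical path: A → C → F → H.

Backward pass:
LF_H = 53; LS_H = 53−15 = 38
LF_G = LS_H = 38; LS_G = 38−15 = 23
LF_F = LS_H = 38; LS_F = 38−12 = 26
LF_E = LS_G = 23; LS_E = 23−2 = 21
LF_D = LS_H = 38; LS_D = 38−5 = 33
LF_C = LS_F = 26; LS_C = 26−12 = 14
LF_B = LS_E = 21; LS_B = 21−6 = 15
LF_A = min(LS_B=15, LS_C=14, LS_D=33, LS_E=21, LS_G=23) = 14; LS_A = 14−14 = 0
Slack_E = LS_E − ES_E = 21 − 20 = 1

1 hours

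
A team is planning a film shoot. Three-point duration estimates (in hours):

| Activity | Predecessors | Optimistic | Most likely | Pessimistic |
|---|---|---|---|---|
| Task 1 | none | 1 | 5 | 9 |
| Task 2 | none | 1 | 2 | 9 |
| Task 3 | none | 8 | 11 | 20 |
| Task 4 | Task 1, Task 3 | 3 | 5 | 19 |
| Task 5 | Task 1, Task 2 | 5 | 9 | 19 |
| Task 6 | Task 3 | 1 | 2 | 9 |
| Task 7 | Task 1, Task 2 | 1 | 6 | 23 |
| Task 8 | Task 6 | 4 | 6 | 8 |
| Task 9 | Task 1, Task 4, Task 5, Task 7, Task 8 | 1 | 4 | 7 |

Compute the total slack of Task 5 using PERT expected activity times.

te_Task 1 = (1 + 4·5 + 9)/6 = 30/6 = 5
te_Task 2 = (1 + 4·2 + 9)/6 = 18/6 = 3
te_Task 3 = (8 + 4·11 + 20)/6 = 72/6 = 12
te_Task 4 = (3 + 4·5 + 19)/6 = 42/6 = 7
te_Task 5 = (5 + 4·9 + 19)/6 = 60/6 = 10
te_Task 6 = (1 + 4·2 + 9)/6 = 18/6 = 3
te_Task 7 = (1 + 4·6 + 23)/6 = 48/6 = 8
te_Task 8 = (4 + 4·6 + 8)/6 = 36/6 = 6
te_Task 9 = (1 + 4·4 + 7)/6 = 24/6 = 4

Forward pass:
ES_Task 1 = 0; EF_Task 1 = 5
ES_Task 2 = 0; EF_Task 2 = 3
ES_Task 3 = 0; EF_Task 3 = 12
ES_Task 4 = max(EF_Task 1=5, EF_Task 3=12) = 12; EF_Task 4 = 12+7 = 19
ES_Task 5 = max(EF_Task 1=5, EF_Task 2=3) = 5; EF_Task 5 = 5+10 = 15
ES_Task 6 = 12; EF_Task 6 = 12+3 = 15
ES_Task 7 = max(EF_Task 1=5, EF_Task 2=3) = 5; EF_Task 7 = 5+8 = 13
ES_Task 8 = 15; EF_Task 8 = 15+6 = 21
ES_Task 9 = max(EF_Task 1=5, EF_Task 4=19, EF_Task 5=15, EF_Task 7=13, EF_Task 8=21) = 21; EF_Task 9 = 21+4 = 25
Expected project duration μ = 25 hours. Critical path: Task 3 → Task 6 → Task 8 → Task 9.

Backward pass:
LF_Task 9 = 25; LS_Task 9 = 25−4 = 21
LF_Task 8 = LS_Task 9 = 21; LS_Task 8 = 21−6 = 15
LF_Task 7 = LS_Task 9 = 21; LS_Task 7 = 21−8 = 13
LF_Task 6 = LS_Task 8 = 15; LS_Task 6 = 15−3 = 12
LF_Task 5 = LS_Task 9 = 21; LS_Task 5 = 21−10 = 11
LF_Task 4 = LS_Task 9 = 21; LS_Task 4 = 21−7 = 14
LF_Task 3 = min(LS_Task 4=14, LS_Task 6=12) = 12; LS_Task 3 = 12−12 = 0
LF_Task 2 = min(LS_Task 5=11, LS_Task 7=13) = 11; LS_Task 2 = 11−3 = 8
LF_Task 1 = min(LS_Task 4=14, LS_Task 5=11, LS_Task 7=13, LS_Task 9=21) = 11; LS_Task 1 = 11−5 = 6
Slack_Task 5 = LS_Task 5 − ES_Task 5 = 11 − 5 = 6

6 hours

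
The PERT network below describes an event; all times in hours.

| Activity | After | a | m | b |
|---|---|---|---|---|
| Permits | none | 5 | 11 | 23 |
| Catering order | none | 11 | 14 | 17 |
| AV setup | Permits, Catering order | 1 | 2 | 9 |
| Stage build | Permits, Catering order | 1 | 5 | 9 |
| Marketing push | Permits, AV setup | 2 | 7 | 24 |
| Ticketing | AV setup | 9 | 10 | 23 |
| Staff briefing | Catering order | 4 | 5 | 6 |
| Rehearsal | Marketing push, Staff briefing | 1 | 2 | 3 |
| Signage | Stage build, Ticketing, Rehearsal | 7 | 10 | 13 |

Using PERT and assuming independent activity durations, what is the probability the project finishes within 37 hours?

0.255

te_Permits = (5 + 4·11 + 23)/6 = 72/6 = 12; σ²_Permits = ((23−5)/6)² = 9.000
te_Catering order = (11 + 4·14 + 17)/6 = 84/6 = 14; σ²_Catering order = ((17−11)/6)² = 1.000
te_AV setup = (1 + 4·2 + 9)/6 = 18/6 = 3; σ²_AV setup = ((9−1)/6)² = 1.778
te_Stage build = (1 + 4·5 + 9)/6 = 30/6 = 5; σ²_Stage build = ((9−1)/6)² = 1.778
te_Marketing push = (2 + 4·7 + 24)/6 = 54/6 = 9; σ²_Marketing push = ((24−2)/6)² = 13.444
te_Ticketing = (9 + 4·10 + 23)/6 = 72/6 = 12; σ²_Ticketing = ((23−9)/6)² = 5.444
te_Staff briefing = (4 + 4·5 + 6)/6 = 30/6 = 5; σ²_Staff briefing = ((6−4)/6)² = 0.111
te_Rehearsal = (1 + 4·2 + 3)/6 = 12/6 = 2; σ²_Rehearsal = ((3−1)/6)² = 0.111
te_Signage = (7 + 4·10 + 13)/6 = 60/6 = 10; σ²_Signage = ((13−7)/6)² = 1.000

Forward pass:
ES_Permits = 0; EF_Permits = 12
ES_Catering order = 0; EF_Catering order = 14
ES_AV setup = max(EF_Permits=12, EF_Catering order=14) = 14; EF_AV setup = 14+3 = 17
ES_Stage build = max(EF_Permits=12, EF_Catering order=14) = 14; EF_Stage build = 14+5 = 19
ES_Marketing push = max(EF_Permits=12, EF_AV setup=17) = 17; EF_Marketing push = 17+9 = 26
ES_Ticketing = 17; EF_Ticketing = 17+12 = 29
ES_Staff briefing = 14; EF_Staff briefing = 14+5 = 19
ES_Rehearsal = max(EF_Marketing push=26, EF_Staff briefing=19) = 26; EF_Rehearsal = 26+2 = 28
ES_Signage = max(EF_Stage build=19, EF_Ticketing=29, EF_Rehearsal=28) = 29; EF_Signage = 29+10 = 39
Expected project duration μ = 39 hours. Critical path: Catering order → AV setup → Ticketing → Signage.

Variance along critical path = 1.000 + 1.778 + 5.444 + 1.000 = 9.222; σ = √9.222 = 3.037 hours.
Z = (37 − 39) / 3.037 = -0.659
P(T ≤ 37) = Φ(-0.659) ≈ 0.255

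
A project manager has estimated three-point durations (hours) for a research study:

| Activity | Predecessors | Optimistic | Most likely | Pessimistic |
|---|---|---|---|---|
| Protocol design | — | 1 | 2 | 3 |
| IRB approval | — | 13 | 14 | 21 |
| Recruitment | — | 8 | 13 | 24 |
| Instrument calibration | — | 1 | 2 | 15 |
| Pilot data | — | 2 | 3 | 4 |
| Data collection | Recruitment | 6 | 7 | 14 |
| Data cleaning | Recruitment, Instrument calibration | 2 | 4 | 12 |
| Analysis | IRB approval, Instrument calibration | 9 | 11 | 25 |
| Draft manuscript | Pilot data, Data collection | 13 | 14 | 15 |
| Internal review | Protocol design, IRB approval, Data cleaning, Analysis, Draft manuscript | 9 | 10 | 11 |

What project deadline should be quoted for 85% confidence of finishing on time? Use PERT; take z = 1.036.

te_Protocol design = (1 + 4·2 + 3)/6 = 12/6 = 2; σ²_Protocol design = ((3−1)/6)² = 0.111
te_IRB approval = (13 + 4·14 + 21)/6 = 90/6 = 15; σ²_IRB approval = ((21−13)/6)² = 1.778
te_Recruitment = (8 + 4·13 + 24)/6 = 84/6 = 14; σ²_Recruitment = ((24−8)/6)² = 7.111
te_Instrument calibration = (1 + 4·2 + 15)/6 = 24/6 = 4; σ²_Instrument calibration = ((15−1)/6)² = 5.444
te_Pilot data = (2 + 4·3 + 4)/6 = 18/6 = 3; σ²_Pilot data = ((4−2)/6)² = 0.111
te_Data collection = (6 + 4·7 + 14)/6 = 48/6 = 8; σ²_Data collection = ((14−6)/6)² = 1.778
te_Data cleaning = (2 + 4·4 + 12)/6 = 30/6 = 5; σ²_Data cleaning = ((12−2)/6)² = 2.778
te_Analysis = (9 + 4·11 + 25)/6 = 78/6 = 13; σ²_Analysis = ((25−9)/6)² = 7.111
te_Draft manuscript = (13 + 4·14 + 15)/6 = 84/6 = 14; σ²_Draft manuscript = ((15−13)/6)² = 0.111
te_Internal review = (9 + 4·10 + 11)/6 = 60/6 = 10; σ²_Internal review = ((11−9)/6)² = 0.111

Forward pass:
ES_Protocol design = 0; EF_Protocol design = 2
ES_IRB approval = 0; EF_IRB approval = 15
ES_Recruitment = 0; EF_Recruitment = 14
ES_Instrument calibration = 0; EF_Instrument calibration = 4
ES_Pilot data = 0; EF_Pilot data = 3
ES_Data collection = 14; EF_Data collection = 14+8 = 22
ES_Data cleaning = max(EF_Recruitment=14, EF_Instrument calibration=4) = 14; EF_Data cleaning = 14+5 = 19
ES_Analysis = max(EF_IRB approval=15, EF_Instrument calibration=4) = 15; EF_Analysis = 15+13 = 28
ES_Draft manuscript = max(EF_Pilot data=3, EF_Data collection=22) = 22; EF_Draft manuscript = 22+14 = 36
ES_Internal review = max(EF_Protocol design=2, EF_IRB approval=15, EF_Data cleaning=19, EF_Analysis=28, EF_Draft manuscript=36) = 36; EF_Internal review = 36+10 = 46
Expected project duration μ = 46 hours. Critical path: Recruitment → Data collection → Draft manuscript → Internal review.

Variance along critical path = 7.111 + 1.778 + 0.111 + 0.111 = 9.111; σ = 3.018 hours.
D = μ + z·σ = 46 + 1.036·3.018 = 49.1 hours

49.1 hours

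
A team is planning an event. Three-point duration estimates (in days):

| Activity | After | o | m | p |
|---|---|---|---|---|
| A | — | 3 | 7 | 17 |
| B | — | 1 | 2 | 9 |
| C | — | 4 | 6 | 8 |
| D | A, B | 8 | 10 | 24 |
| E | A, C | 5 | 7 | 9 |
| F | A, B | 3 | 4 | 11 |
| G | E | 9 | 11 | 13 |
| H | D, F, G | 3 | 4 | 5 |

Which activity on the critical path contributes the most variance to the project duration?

te_A = (3 + 4·7 + 17)/6 = 48/6 = 8; σ²_A = ((17−3)/6)² = 5.444
te_B = (1 + 4·2 + 9)/6 = 18/6 = 3; σ²_B = ((9−1)/6)² = 1.778
te_C = (4 + 4·6 + 8)/6 = 36/6 = 6; σ²_C = ((8−4)/6)² = 0.444
te_D = (8 + 4·10 + 24)/6 = 72/6 = 12; σ²_D = ((24−8)/6)² = 7.111
te_E = (5 + 4·7 + 9)/6 = 42/6 = 7; σ²_E = ((9−5)/6)² = 0.444
te_F = (3 + 4·4 + 11)/6 = 30/6 = 5; σ²_F = ((11−3)/6)² = 1.778
te_G = (9 + 4·11 + 13)/6 = 66/6 = 11; σ²_G = ((13−9)/6)² = 0.444
te_H = (3 + 4·4 + 5)/6 = 24/6 = 4; σ²_H = ((5−3)/6)² = 0.111

Forward pass:
ES_A = 0; EF_A = 8
ES_B = 0; EF_B = 3
ES_C = 0; EF_C = 6
ES_D = max(EF_A=8, EF_B=3) = 8; EF_D = 8+12 = 20
ES_E = max(EF_A=8, EF_C=6) = 8; EF_E = 8+7 = 15
ES_F = max(EF_A=8, EF_B=3) = 8; EF_F = 8+5 = 13
ES_G = 15; EF_G = 15+11 = 26
ES_H = max(EF_D=20, EF_F=13, EF_G=26) = 26; EF_H = 26+4 = 30
Expected project duration μ = 30 days. Critical path: A → E → G → H.

Variances on critical path: σ²_A=5.444, σ²_E=0.444, σ²_G=0.444, σ²_H=0.111.
Largest is σ²_A = 5.444.

A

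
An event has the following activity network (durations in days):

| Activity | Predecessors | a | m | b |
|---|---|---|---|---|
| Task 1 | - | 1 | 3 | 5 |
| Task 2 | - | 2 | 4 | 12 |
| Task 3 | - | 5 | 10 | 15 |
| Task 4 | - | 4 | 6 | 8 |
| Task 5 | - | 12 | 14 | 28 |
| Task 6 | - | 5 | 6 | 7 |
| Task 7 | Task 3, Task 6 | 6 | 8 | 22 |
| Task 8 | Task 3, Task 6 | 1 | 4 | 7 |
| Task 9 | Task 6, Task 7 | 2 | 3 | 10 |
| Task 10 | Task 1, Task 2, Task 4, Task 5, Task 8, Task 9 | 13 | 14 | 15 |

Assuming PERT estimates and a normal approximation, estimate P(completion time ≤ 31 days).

te_Task 1 = (1 + 4·3 + 5)/6 = 18/6 = 3; σ²_Task 1 = ((5−1)/6)² = 0.444
te_Task 2 = (2 + 4·4 + 12)/6 = 30/6 = 5; σ²_Task 2 = ((12−2)/6)² = 2.778
te_Task 3 = (5 + 4·10 + 15)/6 = 60/6 = 10; σ²_Task 3 = ((15−5)/6)² = 2.778
te_Task 4 = (4 + 4·6 + 8)/6 = 36/6 = 6; σ²_Task 4 = ((8−4)/6)² = 0.444
te_Task 5 = (12 + 4·14 + 28)/6 = 96/6 = 16; σ²_Task 5 = ((28−12)/6)² = 7.111
te_Task 6 = (5 + 4·6 + 7)/6 = 36/6 = 6; σ²_Task 6 = ((7−5)/6)² = 0.111
te_Task 7 = (6 + 4·8 + 22)/6 = 60/6 = 10; σ²_Task 7 = ((22−6)/6)² = 7.111
te_Task 8 = (1 + 4·4 + 7)/6 = 24/6 = 4; σ²_Task 8 = ((7−1)/6)² = 1.000
te_Task 9 = (2 + 4·3 + 10)/6 = 24/6 = 4; σ²_Task 9 = ((10−2)/6)² = 1.778
te_Task 10 = (13 + 4·14 + 15)/6 = 84/6 = 14; σ²_Task 10 = ((15−13)/6)² = 0.111

Forward pass:
ES_Task 1 = 0; EF_Task 1 = 3
ES_Task 2 = 0; EF_Task 2 = 5
ES_Task 3 = 0; EF_Task 3 = 10
ES_Task 4 = 0; EF_Task 4 = 6
ES_Task 5 = 0; EF_Task 5 = 16
ES_Task 6 = 0; EF_Task 6 = 6
ES_Task 7 = max(EF_Task 3=10, EF_Task 6=6) = 10; EF_Task 7 = 10+10 = 20
ES_Task 8 = max(EF_Task 3=10, EF_Task 6=6) = 10; EF_Task 8 = 10+4 = 14
ES_Task 9 = max(EF_Task 6=6, EF_Task 7=20) = 20; EF_Task 9 = 20+4 = 24
ES_Task 10 = max(EF_Task 1=3, EF_Task 2=5, EF_Task 4=6, EF_Task 5=16, EF_Task 8=14, EF_Task 9=24) = 24; EF_Task 10 = 24+14 = 38
Expected project duration μ = 38 days. Critical path: Task 3 → Task 7 → Task 9 → Task 10.

Variance along critical path = 2.778 + 7.111 + 1.778 + 0.111 = 11.778; σ = √11.778 = 3.432 days.
Z = (31 − 38) / 3.432 = -2.040
P(T ≤ 31) = Φ(-2.040) ≈ 0.021

0.021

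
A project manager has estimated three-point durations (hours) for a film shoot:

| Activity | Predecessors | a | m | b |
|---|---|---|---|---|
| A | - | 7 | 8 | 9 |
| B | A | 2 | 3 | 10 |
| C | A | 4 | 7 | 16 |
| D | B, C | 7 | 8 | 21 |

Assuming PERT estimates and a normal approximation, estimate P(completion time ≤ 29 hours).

0.834

te_A = (7 + 4·8 + 9)/6 = 48/6 = 8; σ²_A = ((9−7)/6)² = 0.111
te_B = (2 + 4·3 + 10)/6 = 24/6 = 4; σ²_B = ((10−2)/6)² = 1.778
te_C = (4 + 4·7 + 16)/6 = 48/6 = 8; σ²_C = ((16−4)/6)² = 4.000
te_D = (7 + 4·8 + 21)/6 = 60/6 = 10; σ²_D = ((21−7)/6)² = 5.444

Forward pass:
ES_A = 0; EF_A = 8
ES_B = 8; EF_B = 8+4 = 12
ES_C = 8; EF_C = 8+8 = 16
ES_D = max(EF_B=12, EF_C=16) = 16; EF_D = 16+10 = 26
Expected project duration μ = 26 hours. Critical path: A → C → D.

Variance along critical path = 0.111 + 4.000 + 5.444 = 9.556; σ = √9.556 = 3.091 hours.
Z = (29 − 26) / 3.091 = 0.970
P(T ≤ 29) = Φ(0.970) ≈ 0.834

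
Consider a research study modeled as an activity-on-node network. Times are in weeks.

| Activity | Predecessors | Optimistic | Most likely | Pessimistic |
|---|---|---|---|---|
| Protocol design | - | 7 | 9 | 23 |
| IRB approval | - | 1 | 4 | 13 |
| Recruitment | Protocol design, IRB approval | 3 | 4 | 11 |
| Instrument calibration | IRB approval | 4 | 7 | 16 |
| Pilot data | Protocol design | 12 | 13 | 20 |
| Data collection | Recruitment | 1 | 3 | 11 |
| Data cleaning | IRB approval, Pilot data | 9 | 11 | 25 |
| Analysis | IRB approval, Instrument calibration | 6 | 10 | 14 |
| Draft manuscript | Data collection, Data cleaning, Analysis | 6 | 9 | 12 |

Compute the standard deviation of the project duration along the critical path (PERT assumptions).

4.12 weeks

te_Protocol design = (7 + 4·9 + 23)/6 = 66/6 = 11; σ²_Protocol design = ((23−7)/6)² = 7.111
te_IRB approval = (1 + 4·4 + 13)/6 = 30/6 = 5; σ²_IRB approval = ((13−1)/6)² = 4.000
te_Recruitment = (3 + 4·4 + 11)/6 = 30/6 = 5; σ²_Recruitment = ((11−3)/6)² = 1.778
te_Instrument calibration = (4 + 4·7 + 16)/6 = 48/6 = 8; σ²_Instrument calibration = ((16−4)/6)² = 4.000
te_Pilot data = (12 + 4·13 + 20)/6 = 84/6 = 14; σ²_Pilot data = ((20−12)/6)² = 1.778
te_Data collection = (1 + 4·3 + 11)/6 = 24/6 = 4; σ²_Data collection = ((11−1)/6)² = 2.778
te_Data cleaning = (9 + 4·11 + 25)/6 = 78/6 = 13; σ²_Data cleaning = ((25−9)/6)² = 7.111
te_Analysis = (6 + 4·10 + 14)/6 = 60/6 = 10; σ²_Analysis = ((14−6)/6)² = 1.778
te_Draft manuscript = (6 + 4·9 + 12)/6 = 54/6 = 9; σ²_Draft manuscript = ((12−6)/6)² = 1.000

Forward pass:
ES_Protocol design = 0; EF_Protocol design = 11
ES_IRB approval = 0; EF_IRB approval = 5
ES_Recruitment = max(EF_Protocol design=11, EF_IRB approval=5) = 11; EF_Recruitment = 11+5 = 16
ES_Instrument calibration = 5; EF_Instrument calibration = 5+8 = 13
ES_Pilot data = 11; EF_Pilot data = 11+14 = 25
ES_Data collection = 16; EF_Data collection = 16+4 = 20
ES_Data cleaning = max(EF_IRB approval=5, EF_Pilot data=25) = 25; EF_Data cleaning = 25+13 = 38
ES_Analysis = max(EF_IRB approval=5, EF_Instrument calibration=13) = 13; EF_Analysis = 13+10 = 23
ES_Draft manuscript = max(EF_Data collection=20, EF_Data cleaning=38, EF_Analysis=23) = 38; EF_Draft manuscript = 38+9 = 47
Expected project duration μ = 47 weeks. Critical path: Protocol design → Pilot data → Data cleaning → Draft manuscript.

Variance along critical path = 7.111 + 1.778 + 7.111 + 1.000 = 17.000
σ = √17.000 = 4.123 weeks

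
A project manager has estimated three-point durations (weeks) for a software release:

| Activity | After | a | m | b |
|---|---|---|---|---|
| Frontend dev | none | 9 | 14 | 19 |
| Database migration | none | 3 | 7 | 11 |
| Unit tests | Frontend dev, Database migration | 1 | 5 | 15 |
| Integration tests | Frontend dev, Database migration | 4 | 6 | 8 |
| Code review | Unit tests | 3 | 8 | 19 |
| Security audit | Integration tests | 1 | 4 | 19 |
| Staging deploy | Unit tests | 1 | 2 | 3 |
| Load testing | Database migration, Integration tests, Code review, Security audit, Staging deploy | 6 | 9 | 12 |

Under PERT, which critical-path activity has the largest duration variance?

Code review

te_Frontend dev = (9 + 4·14 + 19)/6 = 84/6 = 14; σ²_Frontend dev = ((19−9)/6)² = 2.778
te_Database migration = (3 + 4·7 + 11)/6 = 42/6 = 7; σ²_Database migration = ((11−3)/6)² = 1.778
te_Unit tests = (1 + 4·5 + 15)/6 = 36/6 = 6; σ²_Unit tests = ((15−1)/6)² = 5.444
te_Integration tests = (4 + 4·6 + 8)/6 = 36/6 = 6; σ²_Integration tests = ((8−4)/6)² = 0.444
te_Code review = (3 + 4·8 + 19)/6 = 54/6 = 9; σ²_Code review = ((19−3)/6)² = 7.111
te_Security audit = (1 + 4·4 + 19)/6 = 36/6 = 6; σ²_Security audit = ((19−1)/6)² = 9.000
te_Staging deploy = (1 + 4·2 + 3)/6 = 12/6 = 2; σ²_Staging deploy = ((3−1)/6)² = 0.111
te_Load testing = (6 + 4·9 + 12)/6 = 54/6 = 9; σ²_Load testing = ((12−6)/6)² = 1.000

Forward pass:
ES_Frontend dev = 0; EF_Frontend dev = 14
ES_Database migration = 0; EF_Database migration = 7
ES_Unit tests = max(EF_Frontend dev=14, EF_Database migration=7) = 14; EF_Unit tests = 14+6 = 20
ES_Integration tests = max(EF_Frontend dev=14, EF_Database migration=7) = 14; EF_Integration tests = 14+6 = 20
ES_Code review = 20; EF_Code review = 20+9 = 29
ES_Security audit = 20; EF_Security audit = 20+6 = 26
ES_Staging deploy = 20; EF_Staging deploy = 20+2 = 22
ES_Load testing = max(EF_Database migration=7, EF_Integration tests=20, EF_Code review=29, EF_Security audit=26, EF_Staging deploy=22) = 29; EF_Load testing = 29+9 = 38
Expected project duration μ = 38 weeks. Critical path: Frontend dev → Unit tests → Code review → Load testing.

Variances on critical path: σ²_Frontend dev=2.778, σ²_Unit tests=5.444, σ²_Code review=7.111, σ²_Load testing=1.000.
Largest is σ²_Code review = 7.111.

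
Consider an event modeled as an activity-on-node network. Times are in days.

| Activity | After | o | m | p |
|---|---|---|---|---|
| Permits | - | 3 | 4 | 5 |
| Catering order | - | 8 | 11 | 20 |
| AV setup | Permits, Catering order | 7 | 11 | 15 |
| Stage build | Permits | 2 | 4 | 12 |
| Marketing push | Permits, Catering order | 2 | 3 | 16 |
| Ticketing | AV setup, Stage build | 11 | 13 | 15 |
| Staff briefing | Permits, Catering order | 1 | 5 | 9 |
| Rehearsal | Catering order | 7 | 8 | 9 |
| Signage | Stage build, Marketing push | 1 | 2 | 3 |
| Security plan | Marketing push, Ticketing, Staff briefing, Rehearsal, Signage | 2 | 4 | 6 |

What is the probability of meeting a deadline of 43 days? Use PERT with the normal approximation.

0.877

te_Permits = (3 + 4·4 + 5)/6 = 24/6 = 4; σ²_Permits = ((5−3)/6)² = 0.111
te_Catering order = (8 + 4·11 + 20)/6 = 72/6 = 12; σ²_Catering order = ((20−8)/6)² = 4.000
te_AV setup = (7 + 4·11 + 15)/6 = 66/6 = 11; σ²_AV setup = ((15−7)/6)² = 1.778
te_Stage build = (2 + 4·4 + 12)/6 = 30/6 = 5; σ²_Stage build = ((12−2)/6)² = 2.778
te_Marketing push = (2 + 4·3 + 16)/6 = 30/6 = 5; σ²_Marketing push = ((16−2)/6)² = 5.444
te_Ticketing = (11 + 4·13 + 15)/6 = 78/6 = 13; σ²_Ticketing = ((15−11)/6)² = 0.444
te_Staff briefing = (1 + 4·5 + 9)/6 = 30/6 = 5; σ²_Staff briefing = ((9−1)/6)² = 1.778
te_Rehearsal = (7 + 4·8 + 9)/6 = 48/6 = 8; σ²_Rehearsal = ((9−7)/6)² = 0.111
te_Signage = (1 + 4·2 + 3)/6 = 12/6 = 2; σ²_Signage = ((3−1)/6)² = 0.111
te_Security plan = (2 + 4·4 + 6)/6 = 24/6 = 4; σ²_Security plan = ((6−2)/6)² = 0.444

Forward pass:
ES_Permits = 0; EF_Permits = 4
ES_Catering order = 0; EF_Catering order = 12
ES_AV setup = max(EF_Permits=4, EF_Catering order=12) = 12; EF_AV setup = 12+11 = 23
ES_Stage build = 4; EF_Stage build = 4+5 = 9
ES_Marketing push = max(EF_Permits=4, EF_Catering order=12) = 12; EF_Marketing push = 12+5 = 17
ES_Ticketing = max(EF_AV setup=23, EF_Stage build=9) = 23; EF_Ticketing = 23+13 = 36
ES_Staff briefing = max(EF_Permits=4, EF_Catering order=12) = 12; EF_Staff briefing = 12+5 = 17
ES_Rehearsal = 12; EF_Rehearsal = 12+8 = 20
ES_Signage = max(EF_Stage build=9, EF_Marketing push=17) = 17; EF_Signage = 17+2 = 19
ES_Security plan = max(EF_Marketing push=17, EF_Ticketing=36, EF_Staff briefing=17, EF_Rehearsal=20, EF_Signage=19) = 36; EF_Security plan = 36+4 = 40
Expected project duration μ = 40 days. Critical path: Catering order → AV setup → Ticketing → Security plan.

Variance along critical path = 4.000 + 1.778 + 0.444 + 0.444 = 6.667; σ = √6.667 = 2.582 days.
Z = (43 − 40) / 2.582 = 1.162
P(T ≤ 43) = Φ(1.162) ≈ 0.877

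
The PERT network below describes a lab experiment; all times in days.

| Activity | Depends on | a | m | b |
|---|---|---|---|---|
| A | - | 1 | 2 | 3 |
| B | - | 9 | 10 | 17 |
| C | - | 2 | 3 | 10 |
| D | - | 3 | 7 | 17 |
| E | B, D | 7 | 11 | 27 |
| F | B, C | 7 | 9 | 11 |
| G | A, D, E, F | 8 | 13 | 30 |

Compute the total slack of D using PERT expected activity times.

3 days

te_A = (1 + 4·2 + 3)/6 = 12/6 = 2
te_B = (9 + 4·10 + 17)/6 = 66/6 = 11
te_C = (2 + 4·3 + 10)/6 = 24/6 = 4
te_D = (3 + 4·7 + 17)/6 = 48/6 = 8
te_E = (7 + 4·11 + 27)/6 = 78/6 = 13
te_F = (7 + 4·9 + 11)/6 = 54/6 = 9
te_G = (8 + 4·13 + 30)/6 = 90/6 = 15

Forward pass:
ES_A = 0; EF_A = 2
ES_B = 0; EF_B = 11
ES_C = 0; EF_C = 4
ES_D = 0; EF_D = 8
ES_E = max(EF_B=11, EF_D=8) = 11; EF_E = 11+13 = 24
ES_F = max(EF_B=11, EF_C=4) = 11; EF_F = 11+9 = 20
ES_G = max(EF_A=2, EF_D=8, EF_E=24, EF_F=20) = 24; EF_G = 24+15 = 39
Expected project duration μ = 39 days. Critical path: B → E → G.

Backward pass:
LF_G = 39; LS_G = 39−15 = 24
LF_F = LS_G = 24; LS_F = 24−9 = 15
LF_E = LS_G = 24; LS_E = 24−13 = 11
LF_D = min(LS_E=11, LS_G=24) = 11; LS_D = 11−8 = 3
LF_C = LS_F = 15; LS_C = 15−4 = 11
LF_B = min(LS_E=11, LS_F=15) = 11; LS_B = 11−11 = 0
LF_A = LS_G = 24; LS_A = 24−2 = 22
Slack_D = LS_D − ES_D = 3 − 0 = 3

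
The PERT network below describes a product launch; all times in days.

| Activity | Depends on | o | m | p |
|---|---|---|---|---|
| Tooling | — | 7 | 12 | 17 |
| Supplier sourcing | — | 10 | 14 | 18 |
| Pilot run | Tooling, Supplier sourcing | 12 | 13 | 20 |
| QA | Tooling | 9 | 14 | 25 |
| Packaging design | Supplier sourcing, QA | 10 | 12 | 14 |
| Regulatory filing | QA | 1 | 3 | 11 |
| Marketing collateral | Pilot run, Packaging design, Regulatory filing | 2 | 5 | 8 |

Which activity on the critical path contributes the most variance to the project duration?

te_Tooling = (7 + 4·12 + 17)/6 = 72/6 = 12; σ²_Tooling = ((17−7)/6)² = 2.778
te_Supplier sourcing = (10 + 4·14 + 18)/6 = 84/6 = 14; σ²_Supplier sourcing = ((18−10)/6)² = 1.778
te_Pilot run = (12 + 4·13 + 20)/6 = 84/6 = 14; σ²_Pilot run = ((20−12)/6)² = 1.778
te_QA = (9 + 4·14 + 25)/6 = 90/6 = 15; σ²_QA = ((25−9)/6)² = 7.111
te_Packaging design = (10 + 4·12 + 14)/6 = 72/6 = 12; σ²_Packaging design = ((14−10)/6)² = 0.444
te_Regulatory filing = (1 + 4·3 + 11)/6 = 24/6 = 4; σ²_Regulatory filing = ((11−1)/6)² = 2.778
te_Marketing collateral = (2 + 4·5 + 8)/6 = 30/6 = 5; σ²_Marketing collateral = ((8−2)/6)² = 1.000

Forward pass:
ES_Tooling = 0; EF_Tooling = 12
ES_Supplier sourcing = 0; EF_Supplier sourcing = 14
ES_Pilot run = max(EF_Tooling=12, EF_Supplier sourcing=14) = 14; EF_Pilot run = 14+14 = 28
ES_QA = 12; EF_QA = 12+15 = 27
ES_Packaging design = max(EF_Supplier sourcing=14, EF_QA=27) = 27; EF_Packaging design = 27+12 = 39
ES_Regulatory filing = 27; EF_Regulatory filing = 27+4 = 31
ES_Marketing collateral = max(EF_Pilot run=28, EF_Packaging design=39, EF_Regulatory filing=31) = 39; EF_Marketing collateral = 39+5 = 44
Expected project duration μ = 44 days. Critical path: Tooling → QA → Packaging design → Marketing collateral.

Variances on critical path: σ²_Tooling=2.778, σ²_QA=7.111, σ²_Packaging design=0.444, σ²_Marketing collateral=1.000.
Largest is σ²_QA = 7.111.

QA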